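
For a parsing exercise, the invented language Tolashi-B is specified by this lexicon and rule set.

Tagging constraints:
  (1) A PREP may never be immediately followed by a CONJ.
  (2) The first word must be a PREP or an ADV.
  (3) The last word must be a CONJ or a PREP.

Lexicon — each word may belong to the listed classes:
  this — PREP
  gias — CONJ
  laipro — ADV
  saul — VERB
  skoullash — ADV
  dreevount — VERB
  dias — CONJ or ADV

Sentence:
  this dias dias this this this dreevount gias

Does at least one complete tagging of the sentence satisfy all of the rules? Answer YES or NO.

Candidates per position — 1:this {PREP}; 2:dias {CONJ,ADV}; 3:dias {CONJ,ADV}; 4:this {PREP}; 5:this {PREP}; 6:this {PREP}; 7:dreevount {VERB}; 8:gias {CONJ}.
One satisfying assignment: PREP ADV ADV PREP PREP PREP VERB CONJ.
Rule-by-rule: rule 1 holds; rule 2 holds; rule 3 holds.

YES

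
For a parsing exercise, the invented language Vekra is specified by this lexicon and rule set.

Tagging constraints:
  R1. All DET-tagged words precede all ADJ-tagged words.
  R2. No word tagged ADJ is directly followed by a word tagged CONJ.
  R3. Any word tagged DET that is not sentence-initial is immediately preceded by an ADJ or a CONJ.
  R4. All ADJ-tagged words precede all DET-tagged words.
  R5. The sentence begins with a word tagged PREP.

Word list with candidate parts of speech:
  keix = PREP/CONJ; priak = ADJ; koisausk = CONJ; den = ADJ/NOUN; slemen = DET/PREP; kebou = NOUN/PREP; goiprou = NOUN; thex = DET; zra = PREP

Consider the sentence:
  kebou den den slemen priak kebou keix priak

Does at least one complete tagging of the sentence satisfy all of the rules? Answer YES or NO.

YES

Candidates per position — 1:kebou {NOUN,PREP}; 2:den {ADJ,NOUN}; 3:den {ADJ,NOUN}; 4:slemen {DET,PREP}; 5:priak {ADJ}; 6:kebou {NOUN,PREP}; 7:keix {PREP,CONJ}; 8:priak {ADJ}.
One satisfying assignment: PREP NOUN ADJ PREP ADJ PREP PREP ADJ.
Checking: rule 1 ✓; rule 2 ✓; rule 3 ✓; rule 4 ✓; rule 5 ✓.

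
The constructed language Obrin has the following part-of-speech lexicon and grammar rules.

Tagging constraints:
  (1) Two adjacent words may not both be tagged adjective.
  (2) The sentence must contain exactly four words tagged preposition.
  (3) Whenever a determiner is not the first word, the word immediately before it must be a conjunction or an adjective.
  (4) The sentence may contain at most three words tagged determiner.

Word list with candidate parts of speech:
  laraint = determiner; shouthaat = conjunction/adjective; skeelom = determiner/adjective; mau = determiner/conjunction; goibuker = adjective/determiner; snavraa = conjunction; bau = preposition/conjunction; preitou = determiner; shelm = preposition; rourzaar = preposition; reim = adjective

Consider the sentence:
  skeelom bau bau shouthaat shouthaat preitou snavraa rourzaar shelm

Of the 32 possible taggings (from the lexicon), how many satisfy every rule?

Candidates per position — 1:skeelom {determiner,adjective}; 2:bau {preposition,conjunction}; 3:bau {preposition,conjunction}; 4:shouthaat {conjunction,adjective}; 5:shouthaat {conjunction,adjective}; 6:preitou {determiner}; 7:snavraa {conjunction}; 8:rourzaar {preposition}; 9:shelm {preposition}.
There are 32 candidate sequences in total.
Checking each against the rules leaves 6 sequences.
Count = 6.

6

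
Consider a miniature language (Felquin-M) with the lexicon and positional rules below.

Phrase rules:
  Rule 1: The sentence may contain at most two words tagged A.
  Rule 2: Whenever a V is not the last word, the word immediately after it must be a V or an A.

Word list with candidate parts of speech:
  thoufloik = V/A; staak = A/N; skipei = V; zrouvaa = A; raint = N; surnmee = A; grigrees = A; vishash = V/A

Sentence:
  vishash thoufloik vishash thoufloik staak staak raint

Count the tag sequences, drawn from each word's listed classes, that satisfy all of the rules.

11

Candidates per position — 1:vishash {V,A}; 2:thoufloik {V,A}; 3:vishash {V,A}; 4:thoufloik {V,A}; 5:staak {A,N}; 6:staak {A,N}; 7:raint {N}.
There are 64 candidate sequences in total.
Checking each against the rules leaves 11 sequences.
Count = 11.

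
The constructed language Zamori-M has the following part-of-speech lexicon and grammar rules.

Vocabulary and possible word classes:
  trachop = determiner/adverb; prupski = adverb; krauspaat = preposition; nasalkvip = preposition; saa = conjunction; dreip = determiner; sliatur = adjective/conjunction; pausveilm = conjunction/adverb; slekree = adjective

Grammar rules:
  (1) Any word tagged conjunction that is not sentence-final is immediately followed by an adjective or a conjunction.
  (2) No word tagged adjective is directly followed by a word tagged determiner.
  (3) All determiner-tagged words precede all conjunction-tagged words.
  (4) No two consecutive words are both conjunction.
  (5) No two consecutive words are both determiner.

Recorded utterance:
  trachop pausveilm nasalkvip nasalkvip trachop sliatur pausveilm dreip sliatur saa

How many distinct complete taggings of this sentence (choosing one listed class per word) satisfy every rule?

Candidates per position — 1:trachop {determiner,adverb}; 2:pausveilm {conjunction,adverb}; 3:nasalkvip {preposition}; 4:nasalkvip {preposition}; 5:trachop {determiner,adverb}; 6:sliatur {adjective,conjunction}; 7:pausveilm {conjunction,adverb}; 8:dreip {determiner}; 9:sliatur {adjective,conjunction}; 10:saa {conjunction}.
There are 64 candidate sequences in total.
The sequences that satisfy every rule: determiner adverb preposition preposition determiner adjective adverb determiner adjective conjunction; determiner adverb preposition preposition adverb adjective adverb determiner adjective conjunction; adverb adverb preposition preposition determiner adjective adverb determiner adjective conjunction; adverb adverb preposition preposition adverb adjective adverb determiner adjective conjunction.
Count = 4.

4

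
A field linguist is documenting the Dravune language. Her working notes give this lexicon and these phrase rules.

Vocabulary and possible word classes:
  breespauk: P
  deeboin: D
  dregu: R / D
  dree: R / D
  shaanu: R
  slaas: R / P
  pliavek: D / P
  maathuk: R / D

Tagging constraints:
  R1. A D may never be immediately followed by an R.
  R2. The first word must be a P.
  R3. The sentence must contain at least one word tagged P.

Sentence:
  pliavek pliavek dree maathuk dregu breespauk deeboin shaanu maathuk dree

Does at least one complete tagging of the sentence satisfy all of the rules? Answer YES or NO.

Candidates per position — 1:pliavek {D,P}; 2:pliavek {D,P}; 3:dree {R,D}; 4:maathuk {R,D}; 5:dregu {R,D}; 6:breespauk {P}; 7:deeboin {D}; 8:shaanu {R}; 9:maathuk {R,D}; 10:dree {R,D}.
Rule 1 cannot be satisfied by any choice of tags from the lexicon.
So there is no consistent tagging.

NO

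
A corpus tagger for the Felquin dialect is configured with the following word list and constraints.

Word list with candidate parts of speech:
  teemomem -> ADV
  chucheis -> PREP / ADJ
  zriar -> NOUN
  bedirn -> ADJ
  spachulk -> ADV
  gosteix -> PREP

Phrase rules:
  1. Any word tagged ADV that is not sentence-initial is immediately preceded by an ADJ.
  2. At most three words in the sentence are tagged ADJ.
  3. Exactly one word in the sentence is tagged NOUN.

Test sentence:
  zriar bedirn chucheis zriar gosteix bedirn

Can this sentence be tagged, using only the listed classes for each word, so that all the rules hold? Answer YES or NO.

NO

Candidates per position — 1:zriar {NOUN}; 2:bedirn {ADJ}; 3:chucheis {PREP,ADJ}; 4:zriar {NOUN}; 5:gosteix {PREP}; 6:bedirn {ADJ}.
Rule 3 cannot be satisfied by any choice of tags from the lexicon.
So there is no consistent tagging.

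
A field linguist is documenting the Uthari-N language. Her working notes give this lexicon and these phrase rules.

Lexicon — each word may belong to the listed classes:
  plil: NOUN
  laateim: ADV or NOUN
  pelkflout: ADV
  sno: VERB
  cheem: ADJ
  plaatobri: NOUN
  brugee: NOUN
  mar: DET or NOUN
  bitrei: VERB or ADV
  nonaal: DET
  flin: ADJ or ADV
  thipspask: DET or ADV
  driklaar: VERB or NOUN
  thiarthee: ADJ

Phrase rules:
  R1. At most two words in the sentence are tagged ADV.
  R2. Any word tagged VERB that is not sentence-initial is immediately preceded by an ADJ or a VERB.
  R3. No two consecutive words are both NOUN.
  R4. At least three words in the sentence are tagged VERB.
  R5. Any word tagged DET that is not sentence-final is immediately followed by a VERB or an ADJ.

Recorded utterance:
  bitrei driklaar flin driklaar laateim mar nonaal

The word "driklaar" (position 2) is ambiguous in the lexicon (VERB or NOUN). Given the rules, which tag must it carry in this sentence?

VERB

Candidates per position — 1:bitrei {VERB,ADV}; 2:driklaar {VERB,NOUN}; 3:flin {ADJ,ADV}; 4:driklaar {VERB,NOUN}; 5:laateim {ADV,NOUN}; 6:mar {DET,NOUN}; 7:nonaal {DET}.
Position 1: ADV is ruled out by rule 4; that leaves VERB.
Position 2: NOUN is ruled out by rule 4; that leaves VERB.
Position 4: NOUN is ruled out by rule 4; that leaves VERB.
Position 6: DET is ruled out by rule 5; that leaves NOUN.
Position 3: ADV is ruled out by rule 2; that leaves ADJ.
Position 5: NOUN is ruled out by rule 3; that leaves ADV.
That leaves exactly one tagging: VERB VERB ADJ VERB ADV NOUN DET.
Verifying each rule — rule 1 satisfied; rule 2 satisfied; rule 3 satisfied; rule 4 satisfied; rule 5 satisfied.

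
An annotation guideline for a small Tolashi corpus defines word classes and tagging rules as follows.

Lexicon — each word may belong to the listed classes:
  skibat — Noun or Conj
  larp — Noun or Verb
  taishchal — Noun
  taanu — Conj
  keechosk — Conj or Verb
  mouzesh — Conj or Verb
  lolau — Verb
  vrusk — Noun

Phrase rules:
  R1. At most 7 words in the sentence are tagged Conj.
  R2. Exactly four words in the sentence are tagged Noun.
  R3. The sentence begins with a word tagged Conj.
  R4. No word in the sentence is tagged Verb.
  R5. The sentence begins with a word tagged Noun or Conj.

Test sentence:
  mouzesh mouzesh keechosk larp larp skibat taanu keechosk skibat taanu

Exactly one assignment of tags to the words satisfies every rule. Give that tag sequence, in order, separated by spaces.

Candidates per position — 1:mouzesh {Conj,Verb}; 2:mouzesh {Conj,Verb}; 3:keechosk {Conj,Verb}; 4:larp {Noun,Verb}; 5:larp {Noun,Verb}; 6:skibat {Noun,Conj}; 7:taanu {Conj}; 8:keechosk {Conj,Verb}; 9:skibat {Noun,Conj}; 10:taanu {Conj}.
At position 1, choosing Verb makes rule 3 impossible to satisfy; hence Conj.
At position 2, choosing Verb makes rule 4 impossible to satisfy; hence Conj.
At position 3, choosing Verb makes rule 4 impossible to satisfy; hence Conj.
At position 4, choosing Verb makes rule 2 impossible to satisfy; hence Noun.
At position 5, choosing Verb makes rule 2 impossible to satisfy; hence Noun.
At position 6, choosing Conj makes rule 2 impossible to satisfy; hence Noun.
At position 8, choosing Verb makes rule 4 impossible to satisfy; hence Conj.
At position 9, choosing Conj makes rule 2 impossible to satisfy; hence Noun.
The only consistent sequence is: Conj Conj Conj Noun Noun Noun Conj Conj Noun Conj.
Check: rule 1 ✓; rule 2 ✓; rule 3 ✓; rule 4 ✓; rule 5 ✓.

Conj Conj Conj Noun Noun Noun Conj Conj Noun Conj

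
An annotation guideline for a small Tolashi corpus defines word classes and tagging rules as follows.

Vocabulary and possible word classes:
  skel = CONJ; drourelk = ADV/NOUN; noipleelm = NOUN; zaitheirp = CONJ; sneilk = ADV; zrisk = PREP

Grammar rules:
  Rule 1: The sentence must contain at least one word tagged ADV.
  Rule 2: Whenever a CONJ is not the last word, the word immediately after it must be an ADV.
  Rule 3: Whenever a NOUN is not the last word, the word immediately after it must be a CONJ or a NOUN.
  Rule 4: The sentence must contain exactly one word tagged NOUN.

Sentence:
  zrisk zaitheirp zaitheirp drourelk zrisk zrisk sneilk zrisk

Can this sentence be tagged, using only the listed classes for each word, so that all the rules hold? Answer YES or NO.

Candidates per position — 1:zrisk {PREP}; 2:zaitheirp {CONJ}; 3:zaitheirp {CONJ}; 4:drourelk {ADV,NOUN}; 5:zrisk {PREP}; 6:zrisk {PREP}; 7:sneilk {ADV}; 8:zrisk {PREP}.
Rule 2 cannot be satisfied by any choice of tags from the lexicon.
So there is no consistent tagging.

NO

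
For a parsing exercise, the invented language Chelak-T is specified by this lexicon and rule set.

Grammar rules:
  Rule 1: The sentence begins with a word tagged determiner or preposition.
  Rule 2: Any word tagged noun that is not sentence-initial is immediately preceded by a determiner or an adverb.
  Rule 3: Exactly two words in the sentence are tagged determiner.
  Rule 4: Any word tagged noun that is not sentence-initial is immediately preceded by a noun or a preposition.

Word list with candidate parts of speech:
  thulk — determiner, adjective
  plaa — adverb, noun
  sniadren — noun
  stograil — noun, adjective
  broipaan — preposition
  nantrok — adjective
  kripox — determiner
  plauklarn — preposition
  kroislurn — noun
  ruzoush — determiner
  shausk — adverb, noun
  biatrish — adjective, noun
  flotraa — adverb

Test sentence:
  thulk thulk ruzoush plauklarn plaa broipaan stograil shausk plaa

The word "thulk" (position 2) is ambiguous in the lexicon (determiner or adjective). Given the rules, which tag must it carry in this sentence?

adjective

Candidates per position — 1:thulk {determiner,adjective}; 2:thulk {determiner,adjective}; 3:ruzoush {determiner}; 4:plauklarn {preposition}; 5:plaa {adverb,noun}; 6:broipaan {preposition}; 7:stograil {noun,adjective}; 8:shausk {adverb,noun}; 9:plaa {adverb,noun}.
If word 1 were adjective, no tagging could satisfy rule 1; so word 1 is determiner.
If word 2 were determiner, no tagging could satisfy rule 3; so word 2 is adjective.
If word 5 were noun, no tagging could satisfy rule 2; so word 5 is adverb.
If word 7 were noun, no tagging could satisfy rule 2; so word 7 is adjective.
If word 8 were noun, no tagging could satisfy rule 2; so word 8 is adverb.
If word 9 were noun, no tagging could satisfy rule 4; so word 9 is adverb.
The only consistent sequence is: determiner adjective determiner preposition adverb preposition adjective adverb adverb.
Checking: rule 1 holds; rule 2 holds; rule 3 holds; rule 4 holds.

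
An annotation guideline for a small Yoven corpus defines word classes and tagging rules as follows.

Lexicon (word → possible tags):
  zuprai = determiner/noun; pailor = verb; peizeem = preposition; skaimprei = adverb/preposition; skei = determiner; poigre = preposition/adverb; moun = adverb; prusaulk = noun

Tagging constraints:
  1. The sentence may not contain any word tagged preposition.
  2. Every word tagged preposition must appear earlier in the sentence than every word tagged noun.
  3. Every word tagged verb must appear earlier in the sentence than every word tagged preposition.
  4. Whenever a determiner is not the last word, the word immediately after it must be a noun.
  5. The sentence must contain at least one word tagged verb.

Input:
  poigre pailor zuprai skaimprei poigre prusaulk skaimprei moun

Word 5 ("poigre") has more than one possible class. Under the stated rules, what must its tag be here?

Candidates per position — 1:poigre {preposition,adverb}; 2:pailor {verb}; 3:zuprai {determiner,noun}; 4:skaimprei {adverb,preposition}; 5:poigre {preposition,adverb}; 6:prusaulk {noun}; 7:skaimprei {adverb,preposition}; 8:moun {adverb}.
Position 1: preposition is ruled out by rule 1; that leaves adverb.
Position 3: determiner is ruled out by rule 4; that leaves noun.
Position 4: preposition is ruled out by rule 1; that leaves adverb.
Position 5: preposition is ruled out by rule 1; that leaves adverb.
Position 7: preposition is ruled out by rule 1; that leaves adverb.
The unique satisfying tagging is: adverb verb noun adverb adverb noun adverb adverb.
Checking: rule 1 satisfied; rule 2 satisfied; rule 3 satisfied; rule 4 satisfied; rule 5 satisfied.

adverb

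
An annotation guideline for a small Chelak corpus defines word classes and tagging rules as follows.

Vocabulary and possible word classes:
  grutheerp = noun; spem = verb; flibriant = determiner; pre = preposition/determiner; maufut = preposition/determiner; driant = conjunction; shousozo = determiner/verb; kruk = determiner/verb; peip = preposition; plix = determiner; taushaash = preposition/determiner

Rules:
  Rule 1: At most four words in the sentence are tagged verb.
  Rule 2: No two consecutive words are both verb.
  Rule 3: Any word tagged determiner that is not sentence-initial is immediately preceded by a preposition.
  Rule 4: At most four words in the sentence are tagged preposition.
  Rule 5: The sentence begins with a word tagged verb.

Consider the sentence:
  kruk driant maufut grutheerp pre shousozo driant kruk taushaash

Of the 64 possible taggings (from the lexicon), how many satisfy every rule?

2

Candidates per position — 1:kruk {determiner,verb}; 2:driant {conjunction}; 3:maufut {preposition,determiner}; 4:grutheerp {noun}; 5:pre {preposition,determiner}; 6:shousozo {determiner,verb}; 7:driant {conjunction}; 8:kruk {determiner,verb}; 9:taushaash {preposition,determiner}.
There are 64 candidate sequences in total.
The sequences that satisfy every rule: verb conjunction preposition noun preposition determiner conjunction verb preposition; verb conjunction preposition noun preposition verb conjunction verb preposition.
Count = 2.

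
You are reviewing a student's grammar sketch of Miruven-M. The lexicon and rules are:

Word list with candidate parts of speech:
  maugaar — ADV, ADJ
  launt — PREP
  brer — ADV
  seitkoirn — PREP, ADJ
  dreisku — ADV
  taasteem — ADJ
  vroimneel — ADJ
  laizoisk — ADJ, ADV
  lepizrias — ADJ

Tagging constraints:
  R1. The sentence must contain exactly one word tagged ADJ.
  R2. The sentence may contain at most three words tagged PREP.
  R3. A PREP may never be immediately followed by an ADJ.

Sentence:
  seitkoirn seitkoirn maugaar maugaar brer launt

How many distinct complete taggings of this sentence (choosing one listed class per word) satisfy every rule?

2

Candidates per position — 1:seitkoirn {PREP,ADJ}; 2:seitkoirn {PREP,ADJ}; 3:maugaar {ADV,ADJ}; 4:maugaar {ADV,ADJ}; 5:brer {ADV}; 6:launt {PREP}.
There are 16 candidate sequences in total.
The sequences that satisfy every rule: PREP PREP ADV ADJ ADV PREP; ADJ PREP ADV ADV ADV PREP.
Count = 2.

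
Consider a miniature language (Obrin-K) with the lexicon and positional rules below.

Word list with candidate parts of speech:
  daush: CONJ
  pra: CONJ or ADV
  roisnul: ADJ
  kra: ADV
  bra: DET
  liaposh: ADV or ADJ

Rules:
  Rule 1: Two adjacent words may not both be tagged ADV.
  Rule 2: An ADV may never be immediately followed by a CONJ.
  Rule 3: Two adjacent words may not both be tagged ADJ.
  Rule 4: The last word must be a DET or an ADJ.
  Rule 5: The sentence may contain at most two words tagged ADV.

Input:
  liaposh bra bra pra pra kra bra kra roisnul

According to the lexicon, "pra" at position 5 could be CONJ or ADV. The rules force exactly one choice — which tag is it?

Candidates per position — 1:liaposh {ADV,ADJ}; 2:bra {DET}; 3:bra {DET}; 4:pra {CONJ,ADV}; 5:pra {CONJ,ADV}; 6:kra {ADV}; 7:bra {DET}; 8:kra {ADV}; 9:roisnul {ADJ}.
At position 1, choosing ADV makes rule 5 impossible to satisfy; hence ADJ.
At position 4, choosing ADV makes rule 5 impossible to satisfy; hence CONJ.
At position 5, choosing ADV makes rule 1 impossible to satisfy; hence CONJ.
The only consistent sequence is: ADJ DET DET CONJ CONJ ADV DET ADV ADJ.
Rule-by-rule: rule 1 ✓; rule 2 ✓; rule 3 ✓; rule 4 ✓; rule 5 ✓.

CONJ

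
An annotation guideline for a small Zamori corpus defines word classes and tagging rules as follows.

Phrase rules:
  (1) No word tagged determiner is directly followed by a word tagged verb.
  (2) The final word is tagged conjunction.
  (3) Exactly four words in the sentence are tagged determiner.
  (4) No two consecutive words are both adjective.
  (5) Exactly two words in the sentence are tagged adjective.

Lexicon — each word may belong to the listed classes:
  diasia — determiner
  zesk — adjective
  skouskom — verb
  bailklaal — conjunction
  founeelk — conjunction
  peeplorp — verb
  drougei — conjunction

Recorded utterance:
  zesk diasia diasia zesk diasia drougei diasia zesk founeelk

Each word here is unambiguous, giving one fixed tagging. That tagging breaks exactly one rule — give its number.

Fixed tagging: adjective determiner determiner adjective determiner conjunction determiner adjective conjunction.
Applying the rules: R1 ✓, R2 ✓, R3 ✓, R4 ✓, R5 ✗.
Only rule 5 fails.

5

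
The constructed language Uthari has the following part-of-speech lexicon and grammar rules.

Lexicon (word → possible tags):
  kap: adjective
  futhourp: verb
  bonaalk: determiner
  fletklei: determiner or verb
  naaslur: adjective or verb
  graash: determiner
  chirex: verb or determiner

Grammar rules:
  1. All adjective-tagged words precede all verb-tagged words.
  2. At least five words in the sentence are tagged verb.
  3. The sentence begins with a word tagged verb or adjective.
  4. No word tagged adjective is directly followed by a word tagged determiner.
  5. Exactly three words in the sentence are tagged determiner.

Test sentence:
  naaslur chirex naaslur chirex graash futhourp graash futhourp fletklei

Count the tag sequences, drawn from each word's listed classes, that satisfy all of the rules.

5

Candidates per position — 1:naaslur {adjective,verb}; 2:chirex {verb,determiner}; 3:naaslur {adjective,verb}; 4:chirex {verb,determiner}; 5:graash {determiner}; 6:futhourp {verb}; 7:graash {determiner}; 8:futhourp {verb}; 9:fletklei {determiner,verb}.
There are 32 candidate sequences in total.
The sequences that satisfy every rule: adjective verb verb verb determiner verb determiner verb determiner; adjective verb verb determiner determiner verb determiner verb verb; verb verb verb verb determiner verb determiner verb determiner; verb verb verb determiner determiner verb determiner verb verb; verb determiner verb verb determiner verb determiner verb verb.
Count = 5.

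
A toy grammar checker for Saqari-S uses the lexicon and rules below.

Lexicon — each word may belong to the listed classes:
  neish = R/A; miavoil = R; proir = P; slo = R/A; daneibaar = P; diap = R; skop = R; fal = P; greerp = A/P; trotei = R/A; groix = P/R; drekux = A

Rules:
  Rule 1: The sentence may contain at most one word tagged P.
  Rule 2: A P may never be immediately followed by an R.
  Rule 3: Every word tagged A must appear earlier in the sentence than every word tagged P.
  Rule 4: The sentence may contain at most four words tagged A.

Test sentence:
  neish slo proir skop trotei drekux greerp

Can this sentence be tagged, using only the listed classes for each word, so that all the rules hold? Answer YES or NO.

NO

Candidates per position — 1:neish {R,A}; 2:slo {R,A}; 3:proir {P}; 4:skop {R}; 5:trotei {R,A}; 6:drekux {A}; 7:greerp {A,P}.
Rule 2 cannot be satisfied by any choice of tags from the lexicon.
So there is no consistent tagging.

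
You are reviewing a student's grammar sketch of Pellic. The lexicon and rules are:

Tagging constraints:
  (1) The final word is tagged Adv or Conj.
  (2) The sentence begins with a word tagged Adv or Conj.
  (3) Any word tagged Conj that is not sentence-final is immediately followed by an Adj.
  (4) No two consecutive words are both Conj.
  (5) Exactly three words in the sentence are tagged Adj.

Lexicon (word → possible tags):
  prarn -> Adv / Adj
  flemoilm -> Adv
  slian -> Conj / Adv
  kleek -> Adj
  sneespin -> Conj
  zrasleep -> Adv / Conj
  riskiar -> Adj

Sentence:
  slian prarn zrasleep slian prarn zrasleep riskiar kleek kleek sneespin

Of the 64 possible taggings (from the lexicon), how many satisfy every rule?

2

Candidates per position — 1:slian {Conj,Adv}; 2:prarn {Adv,Adj}; 3:zrasleep {Adv,Conj}; 4:slian {Conj,Adv}; 5:prarn {Adv,Adj}; 6:zrasleep {Adv,Conj}; 7:riskiar {Adj}; 8:kleek {Adj}; 9:kleek {Adj}; 10:sneespin {Conj}.
There are 64 candidate sequences in total.
The sequences that satisfy every rule: Adv Adv Adv Adv Adv Adv Adj Adj Adj Conj; Adv Adv Adv Adv Adv Conj Adj Adj Adj Conj.
Count = 2.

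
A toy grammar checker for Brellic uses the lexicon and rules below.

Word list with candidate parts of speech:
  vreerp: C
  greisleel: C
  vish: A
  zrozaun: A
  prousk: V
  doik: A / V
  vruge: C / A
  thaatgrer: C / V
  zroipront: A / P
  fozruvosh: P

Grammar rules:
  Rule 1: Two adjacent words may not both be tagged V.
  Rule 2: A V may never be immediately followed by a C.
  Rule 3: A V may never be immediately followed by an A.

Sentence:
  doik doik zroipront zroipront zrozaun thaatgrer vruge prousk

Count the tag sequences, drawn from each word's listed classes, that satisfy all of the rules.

Candidates per position — 1:doik {A,V}; 2:doik {A,V}; 3:zroipront {A,P}; 4:zroipront {A,P}; 5:zrozaun {A}; 6:thaatgrer {C,V}; 7:vruge {C,A}; 8:prousk {V}.
There are 64 candidate sequences in total.
Checking each against the rules leaves 12 sequences.
Count = 12.

12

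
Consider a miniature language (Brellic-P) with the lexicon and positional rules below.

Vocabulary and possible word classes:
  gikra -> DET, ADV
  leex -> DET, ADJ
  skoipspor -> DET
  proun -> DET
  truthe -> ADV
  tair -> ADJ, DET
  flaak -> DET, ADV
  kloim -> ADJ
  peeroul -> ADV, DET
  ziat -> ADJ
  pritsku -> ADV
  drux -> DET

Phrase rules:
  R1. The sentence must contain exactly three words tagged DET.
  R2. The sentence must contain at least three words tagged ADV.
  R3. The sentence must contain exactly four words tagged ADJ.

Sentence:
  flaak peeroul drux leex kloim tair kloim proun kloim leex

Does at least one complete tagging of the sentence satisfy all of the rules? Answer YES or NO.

NO

Candidates per position — 1:flaak {DET,ADV}; 2:peeroul {ADV,DET}; 3:drux {DET}; 4:leex {DET,ADJ}; 5:kloim {ADJ}; 6:tair {ADJ,DET}; 7:kloim {ADJ}; 8:proun {DET}; 9:kloim {ADJ}; 10:leex {DET,ADJ}.
Rule 2 cannot be satisfied by any choice of tags from the lexicon.
So there is no consistent tagging.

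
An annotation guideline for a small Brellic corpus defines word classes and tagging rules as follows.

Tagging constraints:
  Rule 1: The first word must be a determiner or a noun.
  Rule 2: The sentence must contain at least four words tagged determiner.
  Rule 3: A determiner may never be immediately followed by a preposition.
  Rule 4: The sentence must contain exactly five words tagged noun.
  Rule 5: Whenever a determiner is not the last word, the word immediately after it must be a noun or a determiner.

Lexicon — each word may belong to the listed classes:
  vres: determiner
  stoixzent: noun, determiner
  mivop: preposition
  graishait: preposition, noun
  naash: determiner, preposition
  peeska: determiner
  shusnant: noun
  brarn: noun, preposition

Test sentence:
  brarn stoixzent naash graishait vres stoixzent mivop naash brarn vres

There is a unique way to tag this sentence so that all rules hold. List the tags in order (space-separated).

Candidates per position — 1:brarn {noun,preposition}; 2:stoixzent {noun,determiner}; 3:naash {determiner,preposition}; 4:graishait {preposition,noun}; 5:vres {determiner}; 6:stoixzent {noun,determiner}; 7:mivop {preposition}; 8:naash {determiner,preposition}; 9:brarn {noun,preposition}; 10:vres {determiner}.
Position 1: preposition is ruled out by rule 1; that leaves noun.
Position 2: determiner is ruled out by rule 4; that leaves noun.
Position 4: preposition is ruled out by rule 4; that leaves noun.
Position 6: determiner is ruled out by rule 3; that leaves noun.
Position 8: preposition is ruled out by rule 2; that leaves determiner.
Position 9: preposition is ruled out by rule 3; that leaves noun.
Position 3: preposition is ruled out by rule 2; that leaves determiner.
So the tagging must be: noun noun determiner noun determiner noun preposition determiner noun determiner.
Checking: rule 1 ✓; rule 2 ✓; rule 3 ✓; rule 4 ✓; rule 5 ✓.

noun noun determiner noun determiner noun preposition determiner noun determiner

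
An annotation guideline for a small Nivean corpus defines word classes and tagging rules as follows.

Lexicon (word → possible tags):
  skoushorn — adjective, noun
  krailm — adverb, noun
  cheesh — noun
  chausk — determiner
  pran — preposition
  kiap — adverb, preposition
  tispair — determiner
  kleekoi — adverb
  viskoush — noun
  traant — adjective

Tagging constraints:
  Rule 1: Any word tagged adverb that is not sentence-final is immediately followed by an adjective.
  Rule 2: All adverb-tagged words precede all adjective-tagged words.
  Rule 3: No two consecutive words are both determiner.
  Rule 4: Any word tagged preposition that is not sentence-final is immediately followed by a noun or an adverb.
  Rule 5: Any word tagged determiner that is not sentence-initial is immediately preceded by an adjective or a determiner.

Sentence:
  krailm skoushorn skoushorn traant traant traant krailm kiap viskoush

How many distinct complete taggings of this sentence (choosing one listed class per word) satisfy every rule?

6

Candidates per position — 1:krailm {adverb,noun}; 2:skoushorn {adjective,noun}; 3:skoushorn {adjective,noun}; 4:traant {adjective}; 5:traant {adjective}; 6:traant {adjective}; 7:krailm {adverb,noun}; 8:kiap {adverb,preposition}; 9:viskoush {noun}.
There are 32 candidate sequences in total.
Checking each against the rules leaves 6 sequences.
Count = 6.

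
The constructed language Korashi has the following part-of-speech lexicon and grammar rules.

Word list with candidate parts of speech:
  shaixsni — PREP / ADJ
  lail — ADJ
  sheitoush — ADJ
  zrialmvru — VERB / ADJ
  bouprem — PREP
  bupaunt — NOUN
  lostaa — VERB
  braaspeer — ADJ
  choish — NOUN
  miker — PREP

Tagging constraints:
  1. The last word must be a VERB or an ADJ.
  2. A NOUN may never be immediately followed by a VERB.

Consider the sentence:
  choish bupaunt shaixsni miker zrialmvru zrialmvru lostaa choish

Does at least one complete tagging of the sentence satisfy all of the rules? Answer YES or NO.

Candidates per position — 1:choish {NOUN}; 2:bupaunt {NOUN}; 3:shaixsni {PREP,ADJ}; 4:miker {PREP}; 5:zrialmvru {VERB,ADJ}; 6:zrialmvru {VERB,ADJ}; 7:lostaa {VERB}; 8:choish {NOUN}.
Rule 1 cannot be satisfied by any choice of tags from the lexicon.
So there is no consistent tagging.

NO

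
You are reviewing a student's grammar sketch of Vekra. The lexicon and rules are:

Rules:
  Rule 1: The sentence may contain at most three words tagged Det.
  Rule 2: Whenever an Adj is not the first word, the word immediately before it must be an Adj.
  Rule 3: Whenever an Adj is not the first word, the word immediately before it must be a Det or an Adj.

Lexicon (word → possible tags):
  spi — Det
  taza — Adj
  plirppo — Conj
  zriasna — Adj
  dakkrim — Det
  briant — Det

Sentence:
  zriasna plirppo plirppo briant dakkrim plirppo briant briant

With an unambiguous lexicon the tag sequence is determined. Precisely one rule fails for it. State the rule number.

Fixed tagging: Adj Conj Conj Det Det Conj Det Det.
Checking each rule: R1 fail, R2 pass, R3 pass.
Only rule 1 fails.

1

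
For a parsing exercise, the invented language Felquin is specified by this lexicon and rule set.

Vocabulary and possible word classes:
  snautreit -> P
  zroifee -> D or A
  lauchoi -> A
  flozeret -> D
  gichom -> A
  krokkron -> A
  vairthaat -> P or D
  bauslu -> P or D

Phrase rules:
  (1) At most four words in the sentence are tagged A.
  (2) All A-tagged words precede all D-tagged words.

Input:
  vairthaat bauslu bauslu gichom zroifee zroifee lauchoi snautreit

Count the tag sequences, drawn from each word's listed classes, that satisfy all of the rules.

Candidates per position — 1:vairthaat {P,D}; 2:bauslu {P,D}; 3:bauslu {P,D}; 4:gichom {A}; 5:zroifee {D,A}; 6:zroifee {D,A}; 7:lauchoi {A}; 8:snautreit {P}.
There are 32 candidate sequences in total.
The sequences that satisfy every rule: P P P A A A A P.
Count = 1.

1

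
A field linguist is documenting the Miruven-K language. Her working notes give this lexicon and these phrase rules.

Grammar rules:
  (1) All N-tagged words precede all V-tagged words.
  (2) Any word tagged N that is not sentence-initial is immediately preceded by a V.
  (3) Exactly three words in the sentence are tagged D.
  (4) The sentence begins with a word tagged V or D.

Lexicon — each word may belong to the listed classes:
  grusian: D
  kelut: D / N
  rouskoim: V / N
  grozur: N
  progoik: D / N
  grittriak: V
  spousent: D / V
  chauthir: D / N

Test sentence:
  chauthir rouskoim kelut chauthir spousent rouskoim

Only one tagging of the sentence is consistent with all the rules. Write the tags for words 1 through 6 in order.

D V D D V V

Candidates per position — 1:chauthir {D,N}; 2:rouskoim {V,N}; 3:kelut {D,N}; 4:chauthir {D,N}; 5:spousent {D,V}; 6:rouskoim {V,N}.
Position 1: tagging it N would leave rule 4 unsatisfiable, so it must be D.
Position 2: tagging it N would leave rule 2 unsatisfiable, so it must be V.
Position 3: tagging it N would leave rule 1 unsatisfiable, so it must be D.
Position 4: tagging it N would leave rule 1 unsatisfiable, so it must be D.
Position 5: tagging it D would leave rule 3 unsatisfiable, so it must be V.
Position 6: tagging it N would leave rule 1 unsatisfiable, so it must be V.
That leaves exactly one tagging: D V D D V V.
Checking: rule 1 satisfied; rule 2 satisfied; rule 3 satisfied; rule 4 satisfied.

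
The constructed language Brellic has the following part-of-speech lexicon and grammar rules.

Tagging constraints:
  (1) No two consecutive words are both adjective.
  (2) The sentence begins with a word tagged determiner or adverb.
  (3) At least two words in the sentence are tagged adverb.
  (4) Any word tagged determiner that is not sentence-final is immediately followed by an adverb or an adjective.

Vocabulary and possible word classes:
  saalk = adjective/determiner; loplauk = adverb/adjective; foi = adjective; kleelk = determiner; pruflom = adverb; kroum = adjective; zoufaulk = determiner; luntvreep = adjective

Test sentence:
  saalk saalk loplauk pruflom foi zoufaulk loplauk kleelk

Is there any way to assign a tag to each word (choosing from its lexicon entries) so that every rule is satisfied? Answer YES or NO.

Candidates per position — 1:saalk {adjective,determiner}; 2:saalk {adjective,determiner}; 3:loplauk {adverb,adjective}; 4:pruflom {adverb}; 5:foi {adjective}; 6:zoufaulk {determiner}; 7:loplauk {adverb,adjective}; 8:kleelk {determiner}.
One satisfying assignment: determiner adjective adverb adverb adjective determiner adjective determiner.
Checking: rule 1 holds; rule 2 holds; rule 3 holds; rule 4 holds.

YES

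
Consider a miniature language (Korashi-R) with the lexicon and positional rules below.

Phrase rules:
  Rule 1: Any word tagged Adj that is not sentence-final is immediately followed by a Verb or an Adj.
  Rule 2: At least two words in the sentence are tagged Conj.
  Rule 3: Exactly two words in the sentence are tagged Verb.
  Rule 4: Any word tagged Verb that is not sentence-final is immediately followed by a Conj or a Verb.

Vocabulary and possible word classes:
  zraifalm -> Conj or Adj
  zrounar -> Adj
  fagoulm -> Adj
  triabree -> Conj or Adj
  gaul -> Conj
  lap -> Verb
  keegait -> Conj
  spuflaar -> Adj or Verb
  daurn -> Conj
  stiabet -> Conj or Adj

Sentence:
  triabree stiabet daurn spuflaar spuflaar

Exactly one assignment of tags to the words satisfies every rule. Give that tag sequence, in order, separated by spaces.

Candidates per position — 1:triabree {Conj,Adj}; 2:stiabet {Conj,Adj}; 3:daurn {Conj}; 4:spuflaar {Adj,Verb}; 5:spuflaar {Adj,Verb}.
If word 1 were Adj, no tagging could satisfy rule 1; so word 1 is Conj.
If word 2 were Adj, no tagging could satisfy rule 1; so word 2 is Conj.
If word 4 were Adj, no tagging could satisfy rule 3; so word 4 is Verb.
If word 5 were Adj, no tagging could satisfy rule 3; so word 5 is Verb.
The only consistent sequence is: Conj Conj Conj Verb Verb.
Checking: rule 1 holds; rule 2 holds; rule 3 holds; rule 4 holds.

Conj Conj Conj Verb Verb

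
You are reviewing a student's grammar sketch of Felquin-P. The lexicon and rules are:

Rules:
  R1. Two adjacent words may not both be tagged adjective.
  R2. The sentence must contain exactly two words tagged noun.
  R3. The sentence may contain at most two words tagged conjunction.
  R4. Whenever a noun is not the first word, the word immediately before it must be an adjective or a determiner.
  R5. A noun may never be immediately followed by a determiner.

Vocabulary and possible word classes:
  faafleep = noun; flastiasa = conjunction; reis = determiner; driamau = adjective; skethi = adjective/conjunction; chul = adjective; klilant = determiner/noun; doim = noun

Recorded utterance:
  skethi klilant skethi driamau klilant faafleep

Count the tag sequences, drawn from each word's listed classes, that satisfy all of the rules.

1

Candidates per position — 1:skethi {adjective,conjunction}; 2:klilant {determiner,noun}; 3:skethi {adjective,conjunction}; 4:driamau {adjective}; 5:klilant {determiner,noun}; 6:faafleep {noun}.
There are 16 candidate sequences in total.
The sequences that satisfy every rule: adjective noun conjunction adjective determiner noun.
Count = 1.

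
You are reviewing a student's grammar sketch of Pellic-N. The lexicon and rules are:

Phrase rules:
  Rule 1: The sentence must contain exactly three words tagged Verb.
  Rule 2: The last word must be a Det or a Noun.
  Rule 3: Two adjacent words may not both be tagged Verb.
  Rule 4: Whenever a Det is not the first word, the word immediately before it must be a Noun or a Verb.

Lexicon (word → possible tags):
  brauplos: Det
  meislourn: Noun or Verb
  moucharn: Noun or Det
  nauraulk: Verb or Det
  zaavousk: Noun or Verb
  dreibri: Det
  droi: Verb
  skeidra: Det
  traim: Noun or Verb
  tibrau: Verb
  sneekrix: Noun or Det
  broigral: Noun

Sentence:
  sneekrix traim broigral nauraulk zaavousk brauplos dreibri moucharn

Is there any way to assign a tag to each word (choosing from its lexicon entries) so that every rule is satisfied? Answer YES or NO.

Candidates per position — 1:sneekrix {Noun,Det}; 2:traim {Noun,Verb}; 3:broigral {Noun}; 4:nauraulk {Verb,Det}; 5:zaavousk {Noun,Verb}; 6:brauplos {Det}; 7:dreibri {Det}; 8:moucharn {Noun,Det}.
Rule 4 cannot be satisfied by any choice of tags from the lexicon.
So there is no consistent tagging.

NO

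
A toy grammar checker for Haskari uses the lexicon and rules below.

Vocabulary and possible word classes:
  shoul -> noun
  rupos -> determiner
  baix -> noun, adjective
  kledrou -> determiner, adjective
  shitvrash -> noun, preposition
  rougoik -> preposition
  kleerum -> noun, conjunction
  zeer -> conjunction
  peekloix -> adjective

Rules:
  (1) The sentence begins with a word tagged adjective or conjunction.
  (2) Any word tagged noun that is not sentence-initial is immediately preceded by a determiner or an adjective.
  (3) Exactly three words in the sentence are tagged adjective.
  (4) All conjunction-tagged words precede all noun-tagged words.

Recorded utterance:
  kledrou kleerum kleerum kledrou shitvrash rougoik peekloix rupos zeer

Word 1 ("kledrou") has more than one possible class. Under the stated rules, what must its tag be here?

Candidates per position — 1:kledrou {determiner,adjective}; 2:kleerum {noun,conjunction}; 3:kleerum {noun,conjunction}; 4:kledrou {determiner,adjective}; 5:shitvrash {noun,preposition}; 6:rougoik {preposition}; 7:peekloix {adjective}; 8:rupos {determiner}; 9:zeer {conjunction}.
Position 1: determiner is ruled out by rule 1; that leaves adjective.
Position 2: noun is ruled out by rule 4; that leaves conjunction.
Position 3: noun is ruled out by rule 2; that leaves conjunction.
Position 4: determiner is ruled out by rule 3; that leaves adjective.
Position 5: noun is ruled out by rule 4; that leaves preposition.
The unique satisfying tagging is: adjective conjunction conjunction adjective preposition preposition adjective determiner conjunction.
Verifying each rule — rule 1 ✓; rule 2 ✓; rule 3 ✓; rule 4 ✓.

adjective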